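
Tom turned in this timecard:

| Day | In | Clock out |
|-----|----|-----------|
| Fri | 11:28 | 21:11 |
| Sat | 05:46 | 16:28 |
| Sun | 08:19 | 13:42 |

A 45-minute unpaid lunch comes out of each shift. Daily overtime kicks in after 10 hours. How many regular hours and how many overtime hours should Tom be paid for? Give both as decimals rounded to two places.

Regular 23.55 hours, overtime 0.00 hours

Fri: 11:28–21:11 = 9 h 43 min; less 45 min break → 8 h 58 min
Sat: 05:46–16:28 = 10 h 42 min; less 45 min break → 9 h 57 min
Sun: 08:19–13:42 = 5 h 23 min; less 45 min break → 4 h 38 min
Fri reg 8 h 58 min / OT 0 h 0 min; Sat reg 9 h 57 min / OT 0 h 0 min; Sun reg 4 h 38 min / OT 0 h 0 min.
Totals: regular 23 h 33 min, overtime 0 h 0 min.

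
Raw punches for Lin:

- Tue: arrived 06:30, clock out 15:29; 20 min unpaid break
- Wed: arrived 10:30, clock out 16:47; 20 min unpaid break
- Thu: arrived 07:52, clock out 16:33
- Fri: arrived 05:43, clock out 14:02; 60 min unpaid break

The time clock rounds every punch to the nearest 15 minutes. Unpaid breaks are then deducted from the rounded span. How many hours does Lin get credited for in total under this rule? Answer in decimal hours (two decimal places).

Tue: in 06:30→06:30, out 15:29→15:30; 9 h 0 min − 20 min = 8 h 40 min
Wed: in 10:30→10:30, out 16:47→16:45; 6 h 15 min − 20 min = 5 h 55 min
Thu: in 07:52→07:45, out 16:33→16:30; 8 h 45 min
Fri: in 05:43→05:45, out 14:02→14:00; 8 h 15 min − 60 min = 7 h 15 min
Total credited: 30 h 35 min.

30.58 hours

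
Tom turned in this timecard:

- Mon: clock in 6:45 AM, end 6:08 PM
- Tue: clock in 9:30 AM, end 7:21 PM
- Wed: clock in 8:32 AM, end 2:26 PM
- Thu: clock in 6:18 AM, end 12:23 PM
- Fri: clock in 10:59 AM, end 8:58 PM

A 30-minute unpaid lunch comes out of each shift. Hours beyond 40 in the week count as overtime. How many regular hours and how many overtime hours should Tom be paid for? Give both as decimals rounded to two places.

Regular 40.00 hours, overtime 0.70 hours

Mon: 6:45 AM–6:08 PM = 11 h 23 min; less 30 min break → 10 h 53 min
Tue: 9:30 AM–7:21 PM = 9 h 51 min; less 30 min break → 9 h 21 min
Wed: 8:32 AM–2:26 PM = 5 h 54 min; less 30 min break → 5 h 24 min
Thu: 6:18 AM–12:23 PM = 6 h 5 min; less 30 min break → 5 h 35 min
Fri: 10:59 AM–8:58 PM = 9 h 59 min; less 30 min break → 9 h 29 min
Total worked: 40 h 42 min = 40.70 h.
Threshold 40 h → overtime 0 h 42 min, regular 40 h 0 min.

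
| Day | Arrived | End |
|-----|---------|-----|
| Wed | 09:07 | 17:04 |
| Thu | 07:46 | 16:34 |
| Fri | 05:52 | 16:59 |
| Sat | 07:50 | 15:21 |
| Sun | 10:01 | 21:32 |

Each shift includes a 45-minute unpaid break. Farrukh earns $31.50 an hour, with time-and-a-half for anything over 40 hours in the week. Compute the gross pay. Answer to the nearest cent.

Wed: 09:07–17:04 = 7 h 57 min; less 45 min break → 7 h 12 min
Thu: 07:46–16:34 = 8 h 48 min; less 45 min break → 8 h 3 min
Fri: 05:52–16:59 = 11 h 7 min; less 45 min break → 10 h 22 min
Sat: 07:50–15:21 = 7 h 31 min; less 45 min break → 6 h 46 min
Sun: 10:01–21:32 = 11 h 31 min; less 45 min break → 10 h 46 min
Total worked: 43 h 9 min = 2589 min.
Regular 40 h 0 min = 2400 min at $31.50/h; overtime 3 h 9 min = 189 min at $47.25/h.
Pay = (2400 × $31.50 + 189 × $47.25) ÷ 60 = $1408.84.

$1408.84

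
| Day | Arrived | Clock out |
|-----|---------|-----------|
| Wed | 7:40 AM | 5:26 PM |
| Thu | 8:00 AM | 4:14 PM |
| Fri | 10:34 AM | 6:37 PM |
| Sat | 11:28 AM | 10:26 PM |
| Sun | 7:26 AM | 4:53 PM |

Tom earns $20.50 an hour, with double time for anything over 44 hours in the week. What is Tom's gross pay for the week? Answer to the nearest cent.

$1003.13

Wed: 7:40 AM–5:26 PM = 9 h 46 min
Thu: 8:00 AM–4:14 PM = 8 h 14 min
Fri: 10:34 AM–6:37 PM = 8 h 3 min
Sat: 11:28 AM–10:26 PM = 10 h 58 min
Sun: 7:26 AM–4:53 PM = 9 h 27 min
Total worked: 46 h 28 min = 2788 min.
Regular 44 h 0 min = 2640 min at $20.50/h; overtime 2 h 28 min = 148 min at $41.00/h.
Pay = (2640 × $20.50 + 148 × $41.00) ÷ 60 = $1003.13.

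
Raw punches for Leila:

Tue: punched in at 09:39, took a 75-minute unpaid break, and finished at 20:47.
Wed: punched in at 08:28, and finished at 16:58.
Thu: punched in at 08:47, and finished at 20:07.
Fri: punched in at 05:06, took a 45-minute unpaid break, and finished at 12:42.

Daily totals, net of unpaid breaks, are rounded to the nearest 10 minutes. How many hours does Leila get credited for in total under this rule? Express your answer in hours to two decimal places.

Tue: 09:39–20:47 = 11 h 8 min − 75 min = 9 h 53 min → rounds to 9 h 50 min
Wed: 08:28–16:58 = 8 h 30 min → rounds to 8 h 30 min
Thu: 08:47–20:07 = 11 h 20 min → rounds to 11 h 20 min
Fri: 05:06–12:42 = 7 h 36 min − 45 min = 6 h 51 min → rounds to 6 h 50 min
Total credited: 36 h 30 min.

36.50 hours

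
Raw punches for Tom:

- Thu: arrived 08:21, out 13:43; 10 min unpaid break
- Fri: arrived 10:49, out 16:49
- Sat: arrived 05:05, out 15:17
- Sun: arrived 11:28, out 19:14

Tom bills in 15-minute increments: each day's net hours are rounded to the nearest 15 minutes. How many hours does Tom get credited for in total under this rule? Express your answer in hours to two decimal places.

Thu: 08:21–13:43 = 5 h 22 min − 10 min = 5 h 12 min → rounds to 5 h 15 min
Fri: 10:49–16:49 = 6 h 0 min → rounds to 6 h 0 min
Sat: 05:05–15:17 = 10 h 12 min → rounds to 10 h 15 min
Sun: 11:28–19:14 = 7 h 46 min → rounds to 7 h 45 min
Total credited: 29 h 15 min.

29.25 hours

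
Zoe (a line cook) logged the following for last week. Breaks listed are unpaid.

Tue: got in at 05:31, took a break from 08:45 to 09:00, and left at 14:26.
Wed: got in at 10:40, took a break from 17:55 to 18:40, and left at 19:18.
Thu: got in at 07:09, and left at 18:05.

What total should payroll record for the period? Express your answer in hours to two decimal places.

27.48 hours

Tue: 05:31–14:26 = 8 h 55 min; less 15 min break → 8 h 40 min
Wed: 10:40–19:18 = 8 h 38 min; less 45 min break → 7 h 53 min
Thu: 07:09–18:05 = 10 h 56 min
Total: 8 h 40 min + 7 h 53 min + 10 h 56 min = 27 h 29 min.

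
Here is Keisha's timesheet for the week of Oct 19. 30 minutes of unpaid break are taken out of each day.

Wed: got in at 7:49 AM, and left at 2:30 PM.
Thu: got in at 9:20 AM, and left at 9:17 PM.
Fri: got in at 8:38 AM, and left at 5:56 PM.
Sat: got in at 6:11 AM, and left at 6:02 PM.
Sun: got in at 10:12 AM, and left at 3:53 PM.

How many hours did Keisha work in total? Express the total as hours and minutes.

42 h 58 min

Wed: 7:49 AM–2:30 PM = 6 h 41 min; less 30 min break → 6 h 11 min
Thu: 9:20 AM–9:17 PM = 11 h 57 min; less 30 min break → 11 h 27 min
Fri: 8:38 AM–5:56 PM = 9 h 18 min; less 30 min break → 8 h 48 min
Sat: 6:11 AM–6:02 PM = 11 h 51 min; less 30 min break → 11 h 21 min
Sun: 10:12 AM–3:53 PM = 5 h 41 min; less 30 min break → 5 h 11 min
Total: 6 h 11 min + 11 h 27 min + 8 h 48 min + 11 h 21 min + 5 h 11 min = 42 h 58 min.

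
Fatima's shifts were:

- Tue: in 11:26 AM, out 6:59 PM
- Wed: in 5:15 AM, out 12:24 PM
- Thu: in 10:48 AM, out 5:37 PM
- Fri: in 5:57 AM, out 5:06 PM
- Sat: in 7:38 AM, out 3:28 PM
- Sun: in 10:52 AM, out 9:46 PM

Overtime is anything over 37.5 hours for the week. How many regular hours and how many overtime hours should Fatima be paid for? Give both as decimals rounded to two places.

Tue: 11:26 AM–6:59 PM = 7 h 33 min
Wed: 5:15 AM–12:24 PM = 7 h 9 min
Thu: 10:48 AM–5:37 PM = 6 h 49 min
Fri: 5:57 AM–5:06 PM = 11 h 9 min
Sat: 7:38 AM–3:28 PM = 7 h 50 min
Sun: 10:52 AM–9:46 PM = 10 h 54 min
Total worked: 51 h 24 min = 51.40 h.
Threshold 37.5 h → overtime 13 h 54 min, regular 37 h 30 min.

Regular 37.50 hours, overtime 13.90 hours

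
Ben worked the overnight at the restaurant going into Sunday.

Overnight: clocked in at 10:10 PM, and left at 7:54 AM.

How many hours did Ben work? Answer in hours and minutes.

9 h 44 min

Overnight: 10:10 PM → midnight = 1 h 50 min; midnight → 7:54 AM = 7 h 54 min; span 9 h 44 min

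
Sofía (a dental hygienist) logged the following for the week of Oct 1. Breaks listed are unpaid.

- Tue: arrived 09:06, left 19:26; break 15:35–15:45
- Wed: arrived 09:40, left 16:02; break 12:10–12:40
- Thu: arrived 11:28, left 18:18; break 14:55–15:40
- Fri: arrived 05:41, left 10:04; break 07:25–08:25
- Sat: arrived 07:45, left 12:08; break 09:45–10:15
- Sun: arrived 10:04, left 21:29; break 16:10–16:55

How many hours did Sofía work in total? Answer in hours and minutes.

Tue: 09:06–19:26 = 10 h 20 min; less 10 min break → 10 h 10 min
Wed: 09:40–16:02 = 6 h 22 min; less 30 min break → 5 h 52 min
Thu: 11:28–18:18 = 6 h 50 min; less 45 min break → 6 h 5 min
Fri: 05:41–10:04 = 4 h 23 min; less 60 min break → 3 h 23 min
Sat: 07:45–12:08 = 4 h 23 min; less 30 min break → 3 h 53 min
Sun: 10:04–21:29 = 11 h 25 min; less 45 min break → 10 h 40 min
Total: 10 h 10 min + 5 h 52 min + 6 h 5 min + 3 h 23 min + 3 h 53 min + 10 h 40 min = 40 h 3 min.

40 h 3 min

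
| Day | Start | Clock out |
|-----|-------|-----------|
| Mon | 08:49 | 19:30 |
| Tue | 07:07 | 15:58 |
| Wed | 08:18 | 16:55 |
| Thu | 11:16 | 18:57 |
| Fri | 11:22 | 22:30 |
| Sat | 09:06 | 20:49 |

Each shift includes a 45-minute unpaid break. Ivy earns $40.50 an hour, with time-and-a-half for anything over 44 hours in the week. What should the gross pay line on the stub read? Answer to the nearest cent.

$2400.64

Mon: 08:49–19:30 = 10 h 41 min; less 45 min break → 9 h 56 min
Tue: 07:07–15:58 = 8 h 51 min; less 45 min break → 8 h 6 min
Wed: 08:18–16:55 = 8 h 37 min; less 45 min break → 7 h 52 min
Thu: 11:16–18:57 = 7 h 41 min; less 45 min break → 6 h 56 min
Fri: 11:22–22:30 = 11 h 8 min; less 45 min break → 10 h 23 min
Sat: 09:06–20:49 = 11 h 43 min; less 45 min break → 10 h 58 min
Total worked: 54 h 11 min = 3251 min.
Regular 44 h 0 min = 2640 min at $40.50/h; overtime 10 h 11 min = 611 min at $60.75/h.
Pay = (2640 × $40.50 + 611 × $60.75) ÷ 60 = $2400.64.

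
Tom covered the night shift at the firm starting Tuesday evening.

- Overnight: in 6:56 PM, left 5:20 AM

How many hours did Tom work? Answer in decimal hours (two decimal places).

10.40 hours

Overnight: 6:56 PM → midnight = 5 h 4 min; midnight → 5:20 AM = 5 h 20 min; span 10 h 24 min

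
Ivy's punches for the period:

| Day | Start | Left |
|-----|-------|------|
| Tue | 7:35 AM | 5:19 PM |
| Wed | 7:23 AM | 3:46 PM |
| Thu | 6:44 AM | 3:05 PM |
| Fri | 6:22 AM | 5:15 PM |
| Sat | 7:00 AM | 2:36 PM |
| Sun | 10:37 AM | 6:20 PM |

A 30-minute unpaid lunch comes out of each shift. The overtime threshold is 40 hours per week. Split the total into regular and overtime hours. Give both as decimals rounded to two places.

Tue: 7:35 AM–5:19 PM = 9 h 44 min; less 30 min break → 9 h 14 min
Wed: 7:23 AM–3:46 PM = 8 h 23 min; less 30 min break → 7 h 53 min
Thu: 6:44 AM–3:05 PM = 8 h 21 min; less 30 min break → 7 h 51 min
Fri: 6:22 AM–5:15 PM = 10 h 53 min; less 30 min break → 10 h 23 min
Sat: 7:00 AM–2:36 PM = 7 h 36 min; less 30 min break → 7 h 6 min
Sun: 10:37 AM–6:20 PM = 7 h 43 min; less 30 min break → 7 h 13 min
Total worked: 49 h 40 min = 49.67 h.
Threshold 40 h → overtime 9 h 40 min, regular 40 h 0 min.

Regular 40.00 hours, overtime 9.67 hours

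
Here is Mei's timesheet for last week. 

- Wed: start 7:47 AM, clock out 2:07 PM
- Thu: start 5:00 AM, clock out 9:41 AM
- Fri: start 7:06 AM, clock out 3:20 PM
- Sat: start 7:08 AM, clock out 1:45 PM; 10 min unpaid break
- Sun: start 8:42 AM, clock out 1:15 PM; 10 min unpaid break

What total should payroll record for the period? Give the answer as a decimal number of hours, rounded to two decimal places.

30.08 hours

Wed: 7:47 AM–2:07 PM = 6 h 20 min
Thu: 5:00 AM–9:41 AM = 4 h 41 min
Fri: 7:06 AM–3:20 PM = 8 h 14 min
Sat: 7:08 AM–1:45 PM = 6 h 37 min; less 10 min break → 6 h 27 min
Sun: 8:42 AM–1:15 PM = 4 h 33 min; less 10 min break → 4 h 23 min
Total: 6 h 20 min + 4 h 41 min + 8 h 14 min + 6 h 27 min + 4 h 23 min = 30 h 5 min.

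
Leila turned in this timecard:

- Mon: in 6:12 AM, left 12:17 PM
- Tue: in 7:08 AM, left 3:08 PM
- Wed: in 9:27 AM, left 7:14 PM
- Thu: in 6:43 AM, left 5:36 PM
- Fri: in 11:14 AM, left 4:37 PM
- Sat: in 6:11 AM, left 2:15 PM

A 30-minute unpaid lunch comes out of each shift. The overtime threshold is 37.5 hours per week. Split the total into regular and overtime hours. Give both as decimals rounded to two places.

Mon: 6:12 AM–12:17 PM = 6 h 5 min; less 30 min break → 5 h 35 min
Tue: 7:08 AM–3:08 PM = 8 h 0 min; less 30 min break → 7 h 30 min
Wed: 9:27 AM–7:14 PM = 9 h 47 min; less 30 min break → 9 h 17 min
Thu: 6:43 AM–5:36 PM = 10 h 53 min; less 30 min break → 10 h 23 min
Fri: 11:14 AM–4:37 PM = 5 h 23 min; less 30 min break → 4 h 53 min
Sat: 6:11 AM–2:15 PM = 8 h 4 min; less 30 min break → 7 h 34 min
Total worked: 45 h 12 min = 45.20 h.
Threshold 37.5 h → overtime 7 h 42 min, regular 37 h 30 min.

Regular 37.50 hours, overtime 7.70 hours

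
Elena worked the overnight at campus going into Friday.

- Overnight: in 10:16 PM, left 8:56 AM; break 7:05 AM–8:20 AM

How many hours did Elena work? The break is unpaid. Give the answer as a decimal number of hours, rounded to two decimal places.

Overnight: 10:16 PM → midnight = 1 h 44 min; midnight → 8:56 AM = 8 h 56 min; span 10 h 40 min; less 75 min break → 9 h 25 min

9.42 hours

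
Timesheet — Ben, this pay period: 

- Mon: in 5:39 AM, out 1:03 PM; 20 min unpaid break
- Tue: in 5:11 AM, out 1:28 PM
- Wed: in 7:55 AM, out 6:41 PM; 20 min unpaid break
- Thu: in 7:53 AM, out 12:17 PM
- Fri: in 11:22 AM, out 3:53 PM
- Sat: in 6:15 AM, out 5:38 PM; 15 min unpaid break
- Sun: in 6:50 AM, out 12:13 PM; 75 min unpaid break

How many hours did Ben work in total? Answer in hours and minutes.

Mon: 5:39 AM–1:03 PM = 7 h 24 min; less 20 min break → 7 h 4 min
Tue: 5:11 AM–1:28 PM = 8 h 17 min
Wed: 7:55 AM–6:41 PM = 10 h 46 min; less 20 min break → 10 h 26 min
Thu: 7:53 AM–12:17 PM = 4 h 24 min
Fri: 11:22 AM–3:53 PM = 4 h 31 min
Sat: 6:15 AM–5:38 PM = 11 h 23 min; less 15 min break → 11 h 8 min
Sun: 6:50 AM–12:13 PM = 5 h 23 min; less 75 min break → 4 h 8 min
Total: 7 h 4 min + 8 h 17 min + 10 h 26 min + 4 h 24 min + 4 h 31 min + 11 h 8 min + 4 h 8 min = 49 h 58 min.

49 h 58 min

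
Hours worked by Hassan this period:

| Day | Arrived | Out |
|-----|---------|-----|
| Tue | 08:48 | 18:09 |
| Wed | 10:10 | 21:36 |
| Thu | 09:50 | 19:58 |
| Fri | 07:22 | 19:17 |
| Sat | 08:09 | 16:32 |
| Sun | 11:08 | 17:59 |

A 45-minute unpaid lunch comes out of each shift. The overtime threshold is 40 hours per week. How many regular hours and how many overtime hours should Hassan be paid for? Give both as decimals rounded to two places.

Tue: 08:48–18:09 = 9 h 21 min; less 45 min break → 8 h 36 min
Wed: 10:10–21:36 = 11 h 26 min; less 45 min break → 10 h 41 min
Thu: 09:50–19:58 = 10 h 8 min; less 45 min break → 9 h 23 min
Fri: 07:22–19:17 = 11 h 55 min; less 45 min break → 11 h 10 min
Sat: 08:09–16:32 = 8 h 23 min; less 45 min break → 7 h 38 min
Sun: 11:08–17:59 = 6 h 51 min; less 45 min break → 6 h 6 min
Total worked: 53 h 34 min = 53.57 h.
Threshold 40 h → overtime 13 h 34 min, regular 40 h 0 min.

Regular 40.00 hours, overtime 13.57 hours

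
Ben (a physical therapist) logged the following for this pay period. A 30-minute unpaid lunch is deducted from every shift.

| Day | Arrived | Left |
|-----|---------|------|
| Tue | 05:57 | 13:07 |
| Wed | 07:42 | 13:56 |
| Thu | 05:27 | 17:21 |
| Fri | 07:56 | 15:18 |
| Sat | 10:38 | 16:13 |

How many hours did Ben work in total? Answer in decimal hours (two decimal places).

Tue: 05:57–13:07 = 7 h 10 min; less 30 min break → 6 h 40 min
Wed: 07:42–13:56 = 6 h 14 min; less 30 min break → 5 h 44 min
Thu: 05:27–17:21 = 11 h 54 min; less 30 min break → 11 h 24 min
Fri: 07:56–15:18 = 7 h 22 min; less 30 min break → 6 h 52 min
Sat: 10:38–16:13 = 5 h 35 min; less 30 min break → 5 h 5 min
Total: 6 h 40 min + 5 h 44 min + 11 h 24 min + 6 h 52 min + 5 h 5 min = 35 h 45 min.

35.75 hours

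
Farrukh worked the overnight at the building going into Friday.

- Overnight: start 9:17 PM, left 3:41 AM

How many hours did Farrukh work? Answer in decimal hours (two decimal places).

Overnight: 9:17 PM → midnight = 2 h 43 min; midnight → 3:41 AM = 3 h 41 min; span 6 h 24 min

6.40 hours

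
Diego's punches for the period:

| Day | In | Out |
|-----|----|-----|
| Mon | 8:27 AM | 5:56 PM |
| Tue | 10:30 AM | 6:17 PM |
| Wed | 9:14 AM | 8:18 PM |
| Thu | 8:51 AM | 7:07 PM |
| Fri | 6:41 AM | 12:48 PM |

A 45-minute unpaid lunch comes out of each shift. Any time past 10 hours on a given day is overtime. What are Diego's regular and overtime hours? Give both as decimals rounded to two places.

Mon: 8:27 AM–5:56 PM = 9 h 29 min; less 45 min break → 8 h 44 min
Tue: 10:30 AM–6:17 PM = 7 h 47 min; less 45 min break → 7 h 2 min
Wed: 9:14 AM–8:18 PM = 11 h 4 min; less 45 min break → 10 h 19 min
Thu: 8:51 AM–7:07 PM = 10 h 16 min; less 45 min break → 9 h 31 min
Fri: 6:41 AM–12:48 PM = 6 h 7 min; less 45 min break → 5 h 22 min
Mon reg 8 h 44 min / OT 0 h 0 min; Tue reg 7 h 2 min / OT 0 h 0 min; Wed reg 10 h 0 min / OT 0 h 19 min; Thu reg 9 h 31 min / OT 0 h 0 min; Fri reg 5 h 22 min / OT 0 h 0 min.
Totals: regular 40 h 39 min, overtime 0 h 19 min.

Regular 40.65 hours, overtime 0.32 hours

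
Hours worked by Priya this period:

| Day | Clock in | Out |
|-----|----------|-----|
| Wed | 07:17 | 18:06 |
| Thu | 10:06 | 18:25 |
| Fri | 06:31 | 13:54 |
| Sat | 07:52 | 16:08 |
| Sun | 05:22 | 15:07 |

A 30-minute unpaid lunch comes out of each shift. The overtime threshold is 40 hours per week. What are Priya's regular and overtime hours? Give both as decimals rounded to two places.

Regular 40.00 hours, overtime 2.03 hours

Wed: 07:17–18:06 = 10 h 49 min; less 30 min break → 10 h 19 min
Thu: 10:06–18:25 = 8 h 19 min; less 30 min break → 7 h 49 min
Fri: 06:31–13:54 = 7 h 23 min; less 30 min break → 6 h 53 min
Sat: 07:52–16:08 = 8 h 16 min; less 30 min break → 7 h 46 min
Sun: 05:22–15:07 = 9 h 45 min; less 30 min break → 9 h 15 min
Total worked: 42 h 2 min = 42.03 h.
Threshold 40 h → overtime 2 h 2 min, regular 40 h 0 min.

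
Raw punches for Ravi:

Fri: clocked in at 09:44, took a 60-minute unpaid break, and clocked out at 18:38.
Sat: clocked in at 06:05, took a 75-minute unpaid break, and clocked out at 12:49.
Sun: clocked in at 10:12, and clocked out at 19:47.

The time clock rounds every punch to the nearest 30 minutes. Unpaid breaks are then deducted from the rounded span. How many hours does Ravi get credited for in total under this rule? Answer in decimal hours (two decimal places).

Fri: in 09:44→09:30, out 18:38→18:30; 9 h 0 min − 60 min = 8 h 0 min
Sat: in 06:05→06:00, out 12:49→13:00; 7 h 0 min − 75 min = 5 h 45 min
Sun: in 10:12→10:00, out 19:47→20:00; 10 h 0 min
Total credited: 23 h 45 min.

23.75 hours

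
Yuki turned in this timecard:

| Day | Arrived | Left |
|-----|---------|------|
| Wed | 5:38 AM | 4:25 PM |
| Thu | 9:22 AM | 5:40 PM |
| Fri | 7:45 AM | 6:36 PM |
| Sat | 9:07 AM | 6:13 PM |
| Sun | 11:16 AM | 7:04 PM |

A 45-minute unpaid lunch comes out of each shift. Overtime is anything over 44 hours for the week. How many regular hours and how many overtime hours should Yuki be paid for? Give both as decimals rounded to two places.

Wed: 5:38 AM–4:25 PM = 10 h 47 min; less 45 min break → 10 h 2 min
Thu: 9:22 AM–5:40 PM = 8 h 18 min; less 45 min break → 7 h 33 min
Fri: 7:45 AM–6:36 PM = 10 h 51 min; less 45 min break → 10 h 6 min
Sat: 9:07 AM–6:13 PM = 9 h 6 min; less 45 min break → 8 h 21 min
Sun: 11:16 AM–7:04 PM = 7 h 48 min; less 45 min break → 7 h 3 min
Total worked: 43 h 5 min = 43.08 h.
Threshold 44 h → overtime 0 h 0 min, regular 43 h 5 min.

Regular 43.08 hours, overtime 0.00 hours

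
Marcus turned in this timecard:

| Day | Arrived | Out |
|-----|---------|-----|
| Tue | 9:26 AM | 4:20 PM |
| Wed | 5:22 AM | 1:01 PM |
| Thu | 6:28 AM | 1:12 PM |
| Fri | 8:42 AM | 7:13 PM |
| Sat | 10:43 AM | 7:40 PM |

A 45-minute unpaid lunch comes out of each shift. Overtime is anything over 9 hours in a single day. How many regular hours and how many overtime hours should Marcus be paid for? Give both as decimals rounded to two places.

Tue: 9:26 AM–4:20 PM = 6 h 54 min; less 45 min break → 6 h 9 min
Wed: 5:22 AM–1:01 PM = 7 h 39 min; less 45 min break → 6 h 54 min
Thu: 6:28 AM–1:12 PM = 6 h 44 min; less 45 min break → 5 h 59 min
Fri: 8:42 AM–7:13 PM = 10 h 31 min; less 45 min break → 9 h 46 min
Sat: 10:43 AM–7:40 PM = 8 h 57 min; less 45 min break → 8 h 12 min
Tue reg 6 h 9 min / OT 0 h 0 min; Wed reg 6 h 54 min / OT 0 h 0 min; Thu reg 5 h 59 min / OT 0 h 0 min; Fri reg 9 h 0 min / OT 0 h 46 min; Sat reg 8 h 12 min / OT 0 h 0 min.
Totals: regular 36 h 14 min, overtime 0 h 46 min.

Regular 36.23 hours, overtime 0.77 hours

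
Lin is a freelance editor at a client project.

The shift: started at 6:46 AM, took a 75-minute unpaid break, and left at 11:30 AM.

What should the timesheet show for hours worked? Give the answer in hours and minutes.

The shift: 6:46 AM–11:30 AM = 4 h 44 min; less 75 min break → 3 h 29 min

3 h 29 min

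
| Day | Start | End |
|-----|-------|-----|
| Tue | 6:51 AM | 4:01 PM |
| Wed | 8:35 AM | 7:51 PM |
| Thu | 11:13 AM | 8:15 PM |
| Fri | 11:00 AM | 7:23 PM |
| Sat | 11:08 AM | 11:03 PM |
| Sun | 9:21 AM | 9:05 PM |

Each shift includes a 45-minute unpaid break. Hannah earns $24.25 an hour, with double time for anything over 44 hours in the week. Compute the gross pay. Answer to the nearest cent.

$1697.50

Tue: 6:51 AM–4:01 PM = 9 h 10 min; less 45 min break → 8 h 25 min
Wed: 8:35 AM–7:51 PM = 11 h 16 min; less 45 min break → 10 h 31 min
Thu: 11:13 AM–8:15 PM = 9 h 2 min; less 45 min break → 8 h 17 min
Fri: 11:00 AM–7:23 PM = 8 h 23 min; less 45 min break → 7 h 38 min
Sat: 11:08 AM–11:03 PM = 11 h 55 min; less 45 min break → 11 h 10 min
Sun: 9:21 AM–9:05 PM = 11 h 44 min; less 45 min break → 10 h 59 min
Total worked: 57 h 0 min = 3420 min.
Regular 44 h 0 min = 2640 min at $24.25/h; overtime 13 h 0 min = 780 min at $48.50/h.
Pay = (2640 × $24.25 + 780 × $48.50) ÷ 60 = $1697.50.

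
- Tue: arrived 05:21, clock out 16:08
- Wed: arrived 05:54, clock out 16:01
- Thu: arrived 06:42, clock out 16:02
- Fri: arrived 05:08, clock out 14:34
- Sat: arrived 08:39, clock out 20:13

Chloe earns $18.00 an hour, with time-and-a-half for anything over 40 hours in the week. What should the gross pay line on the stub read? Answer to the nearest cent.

Tue: 05:21–16:08 = 10 h 47 min
Wed: 05:54–16:01 = 10 h 7 min
Thu: 06:42–16:02 = 9 h 20 min
Fri: 05:08–14:34 = 9 h 26 min
Sat: 08:39–20:13 = 11 h 34 min
Total worked: 51 h 14 min = 3074 min.
Regular 40 h 0 min = 2400 min at $18.00/h; overtime 11 h 14 min = 674 min at $27.00/h.
Pay = (2400 × $18.00 + 674 × $27.00) ÷ 60 = $1023.30.

$1023.30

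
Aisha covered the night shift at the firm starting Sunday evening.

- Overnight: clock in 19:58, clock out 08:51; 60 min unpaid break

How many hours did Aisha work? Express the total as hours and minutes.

Overnight: 19:58 → midnight = 4 h 2 min; midnight → 08:51 = 8 h 51 min; span 12 h 53 min; less 60 min break → 11 h 53 min

11 h 53 min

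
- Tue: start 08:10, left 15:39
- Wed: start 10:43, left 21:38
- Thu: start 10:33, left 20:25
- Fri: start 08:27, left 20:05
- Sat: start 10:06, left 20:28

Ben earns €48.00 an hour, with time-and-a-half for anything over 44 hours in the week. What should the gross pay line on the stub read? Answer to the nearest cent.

€2563.20

Tue: 08:10–15:39 = 7 h 29 min
Wed: 10:43–21:38 = 10 h 55 min
Thu: 10:33–20:25 = 9 h 52 min
Fri: 08:27–20:05 = 11 h 38 min
Sat: 10:06–20:28 = 10 h 22 min
Total worked: 50 h 16 min = 3016 min.
Regular 44 h 0 min = 2640 min at €48.00/h; overtime 6 h 16 min = 376 min at €72.00/h.
Pay = (2640 × €48.00 + 376 × €72.00) ÷ 60 = €2563.20.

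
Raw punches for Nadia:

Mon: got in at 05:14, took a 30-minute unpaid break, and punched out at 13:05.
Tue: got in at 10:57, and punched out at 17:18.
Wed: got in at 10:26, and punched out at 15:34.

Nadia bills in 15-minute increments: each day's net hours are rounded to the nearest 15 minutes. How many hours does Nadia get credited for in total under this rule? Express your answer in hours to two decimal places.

18.75 hours

Mon: 05:14–13:05 = 7 h 51 min − 30 min = 7 h 21 min → rounds to 7 h 15 min
Tue: 10:57–17:18 = 6 h 21 min → rounds to 6 h 15 min
Wed: 10:26–15:34 = 5 h 8 min → rounds to 5 h 15 min
Total credited: 18 h 45 min.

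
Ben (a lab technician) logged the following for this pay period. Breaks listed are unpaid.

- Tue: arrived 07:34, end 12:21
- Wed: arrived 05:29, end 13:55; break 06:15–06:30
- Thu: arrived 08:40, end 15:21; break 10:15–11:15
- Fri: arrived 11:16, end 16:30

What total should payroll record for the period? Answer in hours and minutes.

Tue: 07:34–12:21 = 4 h 47 min
Wed: 05:29–13:55 = 8 h 26 min; less 15 min break → 8 h 11 min
Thu: 08:40–15:21 = 6 h 41 min; less 60 min break → 5 h 41 min
Fri: 11:16–16:30 = 5 h 14 min
Total: 4 h 47 min + 8 h 11 min + 5 h 41 min + 5 h 14 min = 23 h 53 min.

23 h 53 min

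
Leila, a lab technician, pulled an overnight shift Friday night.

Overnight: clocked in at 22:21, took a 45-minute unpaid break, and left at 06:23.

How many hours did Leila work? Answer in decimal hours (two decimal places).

Overnight: 22:21 → midnight = 1 h 39 min; midnight → 06:23 = 6 h 23 min; span 8 h 2 min; less 45 min break → 7 h 17 min

7.28 hours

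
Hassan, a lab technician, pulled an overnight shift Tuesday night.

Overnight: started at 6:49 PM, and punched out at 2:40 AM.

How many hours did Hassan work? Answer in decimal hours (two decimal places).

Overnight: 6:49 PM → midnight = 5 h 11 min; midnight → 2:40 AM = 2 h 40 min; span 7 h 51 min

7.85 hours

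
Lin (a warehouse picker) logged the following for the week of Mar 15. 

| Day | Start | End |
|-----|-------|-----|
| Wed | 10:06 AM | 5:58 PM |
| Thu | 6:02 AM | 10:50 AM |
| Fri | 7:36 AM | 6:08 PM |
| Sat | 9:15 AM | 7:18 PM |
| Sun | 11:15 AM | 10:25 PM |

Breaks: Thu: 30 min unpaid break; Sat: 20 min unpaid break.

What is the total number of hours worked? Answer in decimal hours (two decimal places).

43.58 hours

Wed: 10:06 AM–5:58 PM = 7 h 52 min
Thu: 6:02 AM–10:50 AM = 4 h 48 min; less 30 min break → 4 h 18 min
Fri: 7:36 AM–6:08 PM = 10 h 32 min
Sat: 9:15 AM–7:18 PM = 10 h 3 min; less 20 min break → 9 h 43 min
Sun: 11:15 AM–10:25 PM = 11 h 10 min
Total: 7 h 52 min + 4 h 18 min + 10 h 32 min + 9 h 43 min + 11 h 10 min = 43 h 35 min.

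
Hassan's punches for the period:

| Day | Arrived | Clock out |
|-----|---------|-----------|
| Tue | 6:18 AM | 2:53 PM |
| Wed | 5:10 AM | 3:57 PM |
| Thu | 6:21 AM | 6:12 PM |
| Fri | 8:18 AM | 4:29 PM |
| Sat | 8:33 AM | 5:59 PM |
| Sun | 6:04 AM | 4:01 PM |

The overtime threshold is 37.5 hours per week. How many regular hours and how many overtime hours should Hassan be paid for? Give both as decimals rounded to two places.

Regular 37.50 hours, overtime 21.28 hours

Tue: 6:18 AM–2:53 PM = 8 h 35 min
Wed: 5:10 AM–3:57 PM = 10 h 47 min
Thu: 6:21 AM–6:12 PM = 11 h 51 min
Fri: 8:18 AM–4:29 PM = 8 h 11 min
Sat: 8:33 AM–5:59 PM = 9 h 26 min
Sun: 6:04 AM–4:01 PM = 9 h 57 min
Total worked: 58 h 47 min = 58.78 h.
Threshold 37.5 h → overtime 21 h 17 min, regular 37 h 30 min.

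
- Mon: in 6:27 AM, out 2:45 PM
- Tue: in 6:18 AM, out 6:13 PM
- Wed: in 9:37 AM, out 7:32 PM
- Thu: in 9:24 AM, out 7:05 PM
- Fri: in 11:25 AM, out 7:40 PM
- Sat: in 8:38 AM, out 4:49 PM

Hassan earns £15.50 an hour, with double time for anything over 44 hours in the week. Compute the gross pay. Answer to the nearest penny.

£1061.75

Mon: 6:27 AM–2:45 PM = 8 h 18 min
Tue: 6:18 AM–6:13 PM = 11 h 55 min
Wed: 9:37 AM–7:32 PM = 9 h 55 min
Thu: 9:24 AM–7:05 PM = 9 h 41 min
Fri: 11:25 AM–7:40 PM = 8 h 15 min
Sat: 8:38 AM–4:49 PM = 8 h 11 min
Total worked: 56 h 15 min = 3375 min.
Regular 44 h 0 min = 2640 min at £15.50/h; overtime 12 h 15 min = 735 min at £31.00/h.
Pay = (2640 × £15.50 + 735 × £31.00) ÷ 60 = £1061.75.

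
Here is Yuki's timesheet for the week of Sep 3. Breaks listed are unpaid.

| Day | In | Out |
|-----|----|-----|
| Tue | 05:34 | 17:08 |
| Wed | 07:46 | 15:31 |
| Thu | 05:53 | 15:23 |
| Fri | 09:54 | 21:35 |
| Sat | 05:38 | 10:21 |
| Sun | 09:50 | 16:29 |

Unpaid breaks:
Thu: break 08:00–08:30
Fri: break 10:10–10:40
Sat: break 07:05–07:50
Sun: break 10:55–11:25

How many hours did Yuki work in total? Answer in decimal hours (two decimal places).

49.62 hours

Tue: 05:34–17:08 = 11 h 34 min
Wed: 07:46–15:31 = 7 h 45 min
Thu: 05:53–15:23 = 9 h 30 min; less 30 min break → 9 h 0 min
Fri: 09:54–21:35 = 11 h 41 min; less 30 min break → 11 h 11 min
Sat: 05:38–10:21 = 4 h 43 min; less 45 min break → 3 h 58 min
Sun: 09:50–16:29 = 6 h 39 min; less 30 min break → 6 h 9 min
Total: 11 h 34 min + 7 h 45 min + 9 h 0 min + 11 h 11 min + 3 h 58 min + 6 h 9 min = 49 h 37 min.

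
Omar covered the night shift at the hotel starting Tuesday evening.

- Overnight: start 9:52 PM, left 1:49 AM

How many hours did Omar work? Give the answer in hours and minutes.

3 h 57 min

Overnight: 9:52 PM → midnight = 2 h 8 min; midnight → 1:49 AM = 1 h 49 min; span 3 h 57 min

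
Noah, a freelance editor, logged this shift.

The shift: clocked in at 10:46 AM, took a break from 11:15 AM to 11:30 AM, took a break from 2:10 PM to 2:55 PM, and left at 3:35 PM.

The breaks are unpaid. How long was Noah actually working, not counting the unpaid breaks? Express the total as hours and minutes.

3 h 49 min

The shift: 10:46 AM–3:35 PM = 4 h 49 min; less 60 min break → 3 h 49 min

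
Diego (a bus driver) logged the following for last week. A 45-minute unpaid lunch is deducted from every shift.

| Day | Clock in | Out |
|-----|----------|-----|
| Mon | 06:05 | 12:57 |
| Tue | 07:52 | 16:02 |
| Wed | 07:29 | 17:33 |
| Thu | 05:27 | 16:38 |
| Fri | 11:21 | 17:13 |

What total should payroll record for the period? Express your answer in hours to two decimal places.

38.40 hours

Mon: 06:05–12:57 = 6 h 52 min; less 45 min break → 6 h 7 min
Tue: 07:52–16:02 = 8 h 10 min; less 45 min break → 7 h 25 min
Wed: 07:29–17:33 = 10 h 4 min; less 45 min break → 9 h 19 min
Thu: 05:27–16:38 = 11 h 11 min; less 45 min break → 10 h 26 min
Fri: 11:21–17:13 = 5 h 52 min; less 45 min break → 5 h 7 min
Total: 6 h 7 min + 7 h 25 min + 9 h 19 min + 10 h 26 min + 5 h 7 min = 38 h 24 min.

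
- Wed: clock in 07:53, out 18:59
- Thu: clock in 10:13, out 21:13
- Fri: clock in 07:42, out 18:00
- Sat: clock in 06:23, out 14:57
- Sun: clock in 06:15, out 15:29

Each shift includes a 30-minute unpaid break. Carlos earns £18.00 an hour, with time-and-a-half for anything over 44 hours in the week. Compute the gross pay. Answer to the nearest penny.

Wed: 07:53–18:59 = 11 h 6 min; less 30 min break → 10 h 36 min
Thu: 10:13–21:13 = 11 h 0 min; less 30 min break → 10 h 30 min
Fri: 07:42–18:00 = 10 h 18 min; less 30 min break → 9 h 48 min
Sat: 06:23–14:57 = 8 h 34 min; less 30 min break → 8 h 4 min
Sun: 06:15–15:29 = 9 h 14 min; less 30 min break → 8 h 44 min
Total worked: 47 h 42 min = 2862 min.
Regular 44 h 0 min = 2640 min at £18.00/h; overtime 3 h 42 min = 222 min at £27.00/h.
Pay = (2640 × £18.00 + 222 × £27.00) ÷ 60 = £891.90.

£891.90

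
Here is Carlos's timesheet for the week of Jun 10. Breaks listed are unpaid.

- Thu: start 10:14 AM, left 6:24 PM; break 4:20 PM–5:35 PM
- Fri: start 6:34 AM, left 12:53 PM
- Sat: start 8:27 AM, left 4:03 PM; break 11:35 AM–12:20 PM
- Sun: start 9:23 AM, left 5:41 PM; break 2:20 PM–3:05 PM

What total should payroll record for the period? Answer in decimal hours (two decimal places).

Thu: 10:14 AM–6:24 PM = 8 h 10 min; less 75 min break → 6 h 55 min
Fri: 6:34 AM–12:53 PM = 6 h 19 min
Sat: 8:27 AM–4:03 PM = 7 h 36 min; less 45 min break → 6 h 51 min
Sun: 9:23 AM–5:41 PM = 8 h 18 min; less 45 min break → 7 h 33 min
Total: 6 h 55 min + 6 h 19 min + 6 h 51 min + 7 h 33 min = 27 h 38 min.

27.63 hours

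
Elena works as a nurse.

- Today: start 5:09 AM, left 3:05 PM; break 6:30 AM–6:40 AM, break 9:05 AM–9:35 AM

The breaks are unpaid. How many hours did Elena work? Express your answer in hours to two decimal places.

Today: 5:09 AM–3:05 PM = 9 h 56 min; less 40 min break → 9 h 16 min

9.27 hours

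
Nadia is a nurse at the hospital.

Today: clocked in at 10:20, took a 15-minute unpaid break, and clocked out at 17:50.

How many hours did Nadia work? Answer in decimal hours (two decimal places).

7.25 hours

Today: 10:20–17:50 = 7 h 30 min; less 15 min break → 7 h 15 min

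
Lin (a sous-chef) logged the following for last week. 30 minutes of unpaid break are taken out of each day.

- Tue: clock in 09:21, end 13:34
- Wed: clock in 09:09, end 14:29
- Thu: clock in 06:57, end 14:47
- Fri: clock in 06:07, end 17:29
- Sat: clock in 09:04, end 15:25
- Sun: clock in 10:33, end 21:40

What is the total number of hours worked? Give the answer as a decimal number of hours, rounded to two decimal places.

43.22 hours

Tue: 09:21–13:34 = 4 h 13 min; less 30 min break → 3 h 43 min
Wed: 09:09–14:29 = 5 h 20 min; less 30 min break → 4 h 50 min
Thu: 06:57–14:47 = 7 h 50 min; less 30 min break → 7 h 20 min
Fri: 06:07–17:29 = 11 h 22 min; less 30 min break → 10 h 52 min
Sat: 09:04–15:25 = 6 h 21 min; less 30 min break → 5 h 51 min
Sun: 10:33–21:40 = 11 h 7 min; less 30 min break → 10 h 37 min
Total: 3 h 43 min + 4 h 50 min + 7 h 20 min + 10 h 52 min + 5 h 51 min + 10 h 37 min = 43 h 13 min.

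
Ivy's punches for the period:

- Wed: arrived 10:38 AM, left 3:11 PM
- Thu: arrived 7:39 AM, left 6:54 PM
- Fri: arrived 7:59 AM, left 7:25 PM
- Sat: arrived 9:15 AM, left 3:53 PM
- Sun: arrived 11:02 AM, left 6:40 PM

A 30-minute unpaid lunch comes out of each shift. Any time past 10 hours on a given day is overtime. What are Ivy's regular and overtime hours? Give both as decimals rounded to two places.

Regular 37.32 hours, overtime 1.68 hours

Wed: 10:38 AM–3:11 PM = 4 h 33 min; less 30 min break → 4 h 3 min
Thu: 7:39 AM–6:54 PM = 11 h 15 min; less 30 min break → 10 h 45 min
Fri: 7:59 AM–7:25 PM = 11 h 26 min; less 30 min break → 10 h 56 min
Sat: 9:15 AM–3:53 PM = 6 h 38 min; less 30 min break → 6 h 8 min
Sun: 11:02 AM–6:40 PM = 7 h 38 min; less 30 min break → 7 h 8 min
Wed reg 4 h 3 min / OT 0 h 0 min; Thu reg 10 h 0 min / OT 0 h 45 min; Fri reg 10 h 0 min / OT 0 h 56 min; Sat reg 6 h 8 min / OT 0 h 0 min; Sun reg 7 h 8 min / OT 0 h 0 min.
Totals: regular 37 h 19 min, overtime 1 h 41 min.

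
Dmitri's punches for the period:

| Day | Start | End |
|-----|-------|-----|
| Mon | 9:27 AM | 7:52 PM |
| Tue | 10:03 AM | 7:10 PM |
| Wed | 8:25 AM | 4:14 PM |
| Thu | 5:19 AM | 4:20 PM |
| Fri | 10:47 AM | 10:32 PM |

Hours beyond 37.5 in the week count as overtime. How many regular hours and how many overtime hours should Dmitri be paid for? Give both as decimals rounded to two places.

Regular 37.50 hours, overtime 12.62 hours

Mon: 9:27 AM–7:52 PM = 10 h 25 min
Tue: 10:03 AM–7:10 PM = 9 h 7 min
Wed: 8:25 AM–4:14 PM = 7 h 49 min
Thu: 5:19 AM–4:20 PM = 11 h 1 min
Fri: 10:47 AM–10:32 PM = 11 h 45 min
Total worked: 50 h 7 min = 50.12 h.
Threshold 37.5 h → overtime 12 h 37 min, regular 37 h 30 min.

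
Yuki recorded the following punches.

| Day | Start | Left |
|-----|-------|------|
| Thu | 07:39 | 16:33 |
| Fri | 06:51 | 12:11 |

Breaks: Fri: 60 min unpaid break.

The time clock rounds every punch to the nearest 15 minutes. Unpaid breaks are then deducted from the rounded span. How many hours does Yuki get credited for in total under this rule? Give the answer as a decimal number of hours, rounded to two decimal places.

Thu: in 07:39→07:45, out 16:33→16:30; 8 h 45 min
Fri: in 06:51→06:45, out 12:11→12:15; 5 h 30 min − 60 min = 4 h 30 min
Total credited: 13 h 15 min.

13.25 hours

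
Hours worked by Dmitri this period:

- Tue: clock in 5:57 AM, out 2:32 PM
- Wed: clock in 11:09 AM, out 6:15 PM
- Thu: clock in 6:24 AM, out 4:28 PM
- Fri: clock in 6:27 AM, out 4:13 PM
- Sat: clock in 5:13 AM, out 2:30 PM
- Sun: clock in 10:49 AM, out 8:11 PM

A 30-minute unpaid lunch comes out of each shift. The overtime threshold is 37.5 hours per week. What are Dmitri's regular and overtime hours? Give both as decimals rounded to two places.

Regular 37.50 hours, overtime 13.67 hours

Tue: 5:57 AM–2:32 PM = 8 h 35 min; less 30 min break → 8 h 5 min
Wed: 11:09 AM–6:15 PM = 7 h 6 min; less 30 min break → 6 h 36 min
Thu: 6:24 AM–4:28 PM = 10 h 4 min; less 30 min break → 9 h 34 min
Fri: 6:27 AM–4:13 PM = 9 h 46 min; less 30 min break → 9 h 16 min
Sat: 5:13 AM–2:30 PM = 9 h 17 min; less 30 min break → 8 h 47 min
Sun: 10:49 AM–8:11 PM = 9 h 22 min; less 30 min break → 8 h 52 min
Total worked: 51 h 10 min = 51.17 h.
Threshold 37.5 h → overtime 13 h 40 min, regular 37 h 30 min.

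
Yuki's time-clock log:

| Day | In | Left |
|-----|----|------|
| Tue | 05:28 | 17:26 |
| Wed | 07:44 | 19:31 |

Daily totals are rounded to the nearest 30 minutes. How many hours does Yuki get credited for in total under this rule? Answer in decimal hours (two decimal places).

Tue: 05:28–17:26 = 11 h 58 min → rounds to 12 h 0 min
Wed: 07:44–19:31 = 11 h 47 min → rounds to 12 h 0 min
Total credited: 24 h 0 min.

24.00 hours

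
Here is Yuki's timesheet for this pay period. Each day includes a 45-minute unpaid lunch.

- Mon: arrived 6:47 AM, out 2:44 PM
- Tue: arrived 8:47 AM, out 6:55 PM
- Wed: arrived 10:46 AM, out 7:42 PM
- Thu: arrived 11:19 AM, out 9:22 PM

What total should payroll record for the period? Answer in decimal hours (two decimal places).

Mon: 6:47 AM–2:44 PM = 7 h 57 min; less 45 min break → 7 h 12 min
Tue: 8:47 AM–6:55 PM = 10 h 8 min; less 45 min break → 9 h 23 min
Wed: 10:46 AM–7:42 PM = 8 h 56 min; less 45 min break → 8 h 11 min
Thu: 11:19 AM–9:22 PM = 10 h 3 min; less 45 min break → 9 h 18 min
Total: 7 h 12 min + 9 h 23 min + 8 h 11 min + 9 h 18 min = 34 h 4 min.

34.07 hours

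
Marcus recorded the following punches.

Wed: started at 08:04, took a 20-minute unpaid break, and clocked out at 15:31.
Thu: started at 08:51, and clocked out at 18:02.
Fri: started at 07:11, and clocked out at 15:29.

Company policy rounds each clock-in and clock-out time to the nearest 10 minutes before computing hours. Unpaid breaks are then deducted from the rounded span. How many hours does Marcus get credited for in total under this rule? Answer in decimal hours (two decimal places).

Wed: in 08:04→08:00, out 15:31→15:30; 7 h 30 min − 20 min = 7 h 10 min
Thu: in 08:51→08:50, out 18:02→18:00; 9 h 10 min
Fri: in 07:11→07:10, out 15:29→15:30; 8 h 20 min
Total credited: 24 h 40 min.

24.67 hours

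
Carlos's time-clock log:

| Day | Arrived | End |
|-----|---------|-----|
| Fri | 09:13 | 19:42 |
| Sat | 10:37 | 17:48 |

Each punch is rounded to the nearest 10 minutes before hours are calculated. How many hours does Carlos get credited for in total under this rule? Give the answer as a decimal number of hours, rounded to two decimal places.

17.67 hours

Fri: in 09:13→09:10, out 19:42→19:40; 10 h 30 min
Sat: in 10:37→10:40, out 17:48→17:50; 7 h 10 min
Total credited: 17 h 40 min.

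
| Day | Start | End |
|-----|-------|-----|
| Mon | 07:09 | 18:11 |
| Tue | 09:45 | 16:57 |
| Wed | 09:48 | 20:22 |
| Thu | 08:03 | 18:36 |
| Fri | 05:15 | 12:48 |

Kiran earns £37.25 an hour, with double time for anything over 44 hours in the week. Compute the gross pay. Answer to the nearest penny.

£1855.05

Mon: 07:09–18:11 = 11 h 2 min
Tue: 09:45–16:57 = 7 h 12 min
Wed: 09:48–20:22 = 10 h 34 min
Thu: 08:03–18:36 = 10 h 33 min
Fri: 05:15–12:48 = 7 h 33 min
Total worked: 46 h 54 min = 2814 min.
Regular 44 h 0 min = 2640 min at £37.25/h; overtime 2 h 54 min = 174 min at £74.50/h.
Pay = (2640 × £37.25 + 174 × £74.50) ÷ 60 = £1855.05.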